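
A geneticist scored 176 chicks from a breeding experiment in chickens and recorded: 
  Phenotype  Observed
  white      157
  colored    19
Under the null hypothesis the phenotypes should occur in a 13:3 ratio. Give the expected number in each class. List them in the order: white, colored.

Expected counts for N = 176 under a 13:3 ratio (total parts = 16):
  white: 176 × 13/16 = 143
  colored: 176 × 3/16 = 33

143, 33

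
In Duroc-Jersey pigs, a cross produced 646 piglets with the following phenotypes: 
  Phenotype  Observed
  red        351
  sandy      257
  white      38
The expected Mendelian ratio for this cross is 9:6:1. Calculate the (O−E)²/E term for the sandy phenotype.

0.898

Under the 9:6:1 hypothesis (Σ ratio = 16, N = 646):
  red: 646 × 9/16 = 363.375
  sandy: 646 × 6/16 = 242.25
  white: 646 × 1/16 = 40.375
Contribution of sandy: (257 − 242.25)² / 242.25 = 0.8981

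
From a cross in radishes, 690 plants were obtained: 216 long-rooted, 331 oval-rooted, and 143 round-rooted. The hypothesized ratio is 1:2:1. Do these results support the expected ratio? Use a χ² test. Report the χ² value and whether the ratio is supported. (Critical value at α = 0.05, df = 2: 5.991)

16.583; not consistent

Under the 1:2:1 hypothesis (Σ ratio = 4, N = 690):
  long-rooted: 690 × 1/4 = 172.5
  oval-rooted: 690 × 2/4 = 345
  round-rooted: 690 × 1/4 = 172.5
χ² = Σ (O − E)² / E
  long-rooted: (216 − 172.5)² / 172.5 = 10.9696
  oval-rooted: (331 − 345)² / 345 = 0.5681
  round-rooted: (143 − 172.5)² / 172.5 = 5.0449
χ² = 10.9696 + 0.5681 + 5.0449 = 16.5826 ≈ 16.583
Degrees of freedom = 3 − 1 = 2; critical value at α = 0.05 is 5.991.
Since 16.583 > 5.991, we reject the null hypothesis — the data do not fit the 1:2:1 ratio.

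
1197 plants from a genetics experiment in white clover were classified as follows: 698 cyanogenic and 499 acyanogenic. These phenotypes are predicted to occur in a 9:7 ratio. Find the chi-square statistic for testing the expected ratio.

2.069

Under the 9:7 hypothesis (Σ ratio = 16, N = 1197):
  cyanogenic: 1197 × 9/16 = 673.3125
  acyanogenic: 1197 × 7/16 = 523.6875
χ² = Σ (O − E)² / E
  cyanogenic: (698 − 673.3125)² / 673.3125 = 0.9052
  acyanogenic: (499 − 523.6875)² / 523.6875 = 1.1638
χ² = 0.9052 + 1.1638 = 2.069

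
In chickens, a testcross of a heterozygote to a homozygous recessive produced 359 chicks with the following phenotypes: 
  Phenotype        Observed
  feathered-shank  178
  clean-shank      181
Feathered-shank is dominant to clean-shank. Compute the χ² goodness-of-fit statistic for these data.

A testcross of a heterozygote (Aa × aa) gives a 1:1 phenotypic ratio.
Total ratio parts = 2. Expected numbers out of 359:
  feathered-shank: 359 × 1/2 = 179.5
  clean-shank: 359 × 1/2 = 179.5
χ² = Σ (O − E)² / E
  feathered-shank: (178 − 179.5)² / 179.5 = 0.0125
  clean-shank: (181 − 179.5)² / 179.5 = 0.0125
χ² = 0.0125 + 0.0125 = 0.025

0.025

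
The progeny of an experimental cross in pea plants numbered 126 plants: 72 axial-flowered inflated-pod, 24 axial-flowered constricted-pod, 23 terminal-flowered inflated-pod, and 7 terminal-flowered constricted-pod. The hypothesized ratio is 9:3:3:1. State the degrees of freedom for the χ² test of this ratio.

3

A goodness-of-fit test with 4 phenotype classes has df = 4 − 1 = 3.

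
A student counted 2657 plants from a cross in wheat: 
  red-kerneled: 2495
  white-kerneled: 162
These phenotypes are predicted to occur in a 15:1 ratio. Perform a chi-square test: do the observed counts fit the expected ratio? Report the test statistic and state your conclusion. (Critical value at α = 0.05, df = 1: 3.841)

0.106; consistent

Under the 15:1 hypothesis (Σ ratio = 16, N = 2657):
  red-kerneled: 2657 × 15/16 = 2490.9375
  white-kerneled: 2657 × 1/16 = 166.0625
χ² = Σ (O − E)² / E
  red-kerneled: (2495 − 2490.9375)² / 2490.9375 = 0.0066
  white-kerneled: (162 − 166.0625)² / 166.0625 = 0.0994
χ² = 0.0066 + 0.0994 = 0.106
Degrees of freedom = 2 − 1 = 1; critical value at α = 0.05 is 3.841.
Since 0.106 < 3.841, we fail to reject the null hypothesis — the data are consistent with the 15:1 ratio.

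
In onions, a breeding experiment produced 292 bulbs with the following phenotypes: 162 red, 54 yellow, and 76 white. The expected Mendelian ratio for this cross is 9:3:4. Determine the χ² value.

Under the 9:3:4 hypothesis (Σ ratio = 16, N = 292):
  red: 292 × 9/16 = 164.25
  yellow: 292 × 3/16 = 54.75
  white: 292 × 4/16 = 73
χ² = Σ (O − E)² / E
  red: (162 − 164.25)² / 164.25 = 0.0308
  yellow: (54 − 54.75)² / 54.75 = 0.0103
  white: (76 − 73)² / 73 = 0.1233
χ² = 0.0308 + 0.0103 + 0.1233 = 0.1644 ≈ 0.164

0.164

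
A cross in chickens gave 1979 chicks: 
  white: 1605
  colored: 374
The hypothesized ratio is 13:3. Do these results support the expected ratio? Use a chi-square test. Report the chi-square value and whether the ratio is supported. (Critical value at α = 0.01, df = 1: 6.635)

Expected counts for N = 1979 under a 13:3 ratio (total parts = 16):
  white: 1979 × 13/16 = 1607.9375
  colored: 1979 × 3/16 = 371.0625
χ² = Σ (O − E)² / E
  white: (1605 − 1607.9375)² / 1607.9375 = 0.0054
  colored: (374 − 371.0625)² / 371.0625 = 0.0233
χ² = 0.0054 + 0.0233 = 0.0287 ≈ 0.029
Degrees of freedom = 2 − 1 = 1; critical value at α = 0.01 is 6.635.
Since 0.029 < 6.635, we fail to reject the null hypothesis — the data are consistent with the 13:3 ratio.

0.029; consistent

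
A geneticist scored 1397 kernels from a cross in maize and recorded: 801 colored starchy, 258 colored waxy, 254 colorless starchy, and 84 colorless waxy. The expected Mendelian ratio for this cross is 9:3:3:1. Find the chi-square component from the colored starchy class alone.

Total ratio parts = 16. Expected numbers out of 1397:
  colored starchy: 1397 × 9/16 = 785.8125
  colored waxy: 1397 × 3/16 = 261.9375
  colorless starchy: 1397 × 3/16 = 261.9375
  colorless waxy: 1397 × 1/16 = 87.3125
Contribution of colored starchy: (801 − 785.8125)² / 785.8125 = 0.2935

0.294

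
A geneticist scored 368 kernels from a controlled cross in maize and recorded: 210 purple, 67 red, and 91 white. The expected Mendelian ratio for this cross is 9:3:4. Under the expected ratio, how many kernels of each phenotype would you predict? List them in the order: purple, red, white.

207, 69, 92

Total ratio parts = 16. Expected numbers out of 368:
  purple: 368 × 9/16 = 207
  red: 368 × 3/16 = 69
  white: 368 × 4/16 = 92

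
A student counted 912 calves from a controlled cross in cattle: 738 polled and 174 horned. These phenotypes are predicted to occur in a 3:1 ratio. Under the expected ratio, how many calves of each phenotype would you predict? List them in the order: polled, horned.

The 3:1 ratio has 4 parts, so with N = 912 the expected counts are:
  polled: 912 × 3/4 = 684
  horned: 912 × 1/4 = 228

684, 228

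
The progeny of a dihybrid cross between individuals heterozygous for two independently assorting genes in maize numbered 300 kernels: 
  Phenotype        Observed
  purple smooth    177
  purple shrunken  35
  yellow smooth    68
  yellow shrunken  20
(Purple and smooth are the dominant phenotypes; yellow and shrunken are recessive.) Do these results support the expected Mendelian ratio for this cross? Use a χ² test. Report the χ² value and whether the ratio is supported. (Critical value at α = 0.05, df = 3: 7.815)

10.969; not consistent

A dihybrid F₂ with independent assortment and complete dominance at both loci gives a 9:3:3:1 phenotypic ratio.
Total ratio parts = 16. Expected numbers out of 300:
  purple smooth: 300 × 9/16 = 168.75
  purple shrunken: 300 × 3/16 = 56.25
  yellow smooth: 300 × 3/16 = 56.25
  yellow shrunken: 300 × 1/16 = 18.75
χ² = Σ (O − E)² / E
  purple smooth: (177 − 168.75)² / 168.75 = 0.4033
  purple shrunken: (35 − 56.25)² / 56.25 = 8.0278
  yellow smooth: (68 − 56.25)² / 56.25 = 2.4544
  yellow shrunken: (20 − 18.75)² / 18.75 = 0.0833
χ² = 0.4033 + 8.0278 + 2.4544 + 0.0833 = 10.9688 ≈ 10.969
Degrees of freedom = 4 − 1 = 3; critical value at α = 0.05 is 7.815.
Since 10.969 > 7.815, we reject the null hypothesis — the data do not fit the 9:3:3:1 ratio.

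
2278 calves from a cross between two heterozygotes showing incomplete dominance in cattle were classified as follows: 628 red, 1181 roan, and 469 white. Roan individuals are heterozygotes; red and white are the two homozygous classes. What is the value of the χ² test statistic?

With incomplete dominance, a heterozygote × heterozygote cross gives a 1:2:1 phenotypic ratio.
Under the 1:2:1 hypothesis (Σ ratio = 4, N = 2278):
  red: 2278 × 1/4 = 569.5
  roan: 2278 × 2/4 = 1139
  white: 2278 × 1/4 = 569.5
χ² = Σ (O − E)² / E
  red: (628 − 569.5)² / 569.5 = 6.0092
  roan: (1181 − 1139)² / 1139 = 1.5487
  white: (469 − 569.5)² / 569.5 = 17.7353
χ² = 6.0092 + 1.5487 + 17.7353 = 25.2932 ≈ 25.293

25.293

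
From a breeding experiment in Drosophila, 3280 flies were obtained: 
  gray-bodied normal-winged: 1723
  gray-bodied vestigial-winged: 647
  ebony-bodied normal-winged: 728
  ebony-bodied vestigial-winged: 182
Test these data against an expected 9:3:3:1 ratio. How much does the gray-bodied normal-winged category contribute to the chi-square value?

8.067

Under the 9:3:3:1 hypothesis (Σ ratio = 16, N = 3280):
  gray-bodied normal-winged: 3280 × 9/16 = 1845
  gray-bodied vestigial-winged: 3280 × 3/16 = 615
  ebony-bodied normal-winged: 3280 × 3/16 = 615
  ebony-bodied vestigial-winged: 3280 × 1/16 = 205
Contribution of gray-bodied normal-winged: (1723 − 1845)² / 1845 = 8.0672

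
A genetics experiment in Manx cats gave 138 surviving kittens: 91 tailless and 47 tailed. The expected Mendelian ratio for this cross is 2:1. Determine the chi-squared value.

The 2:1 ratio has 3 parts, so with N = 138 the expected counts are:
  tailless: 138 × 2/3 = 92
  tailed: 138 × 1/3 = 46
χ² = Σ (O − E)² / E
  tailless: (91 − 92)² / 92 = 0.0109
  tailed: (47 − 46)² / 46 = 0.0217
χ² = 0.0109 + 0.0217 = 0.0326 ≈ 0.033

0.033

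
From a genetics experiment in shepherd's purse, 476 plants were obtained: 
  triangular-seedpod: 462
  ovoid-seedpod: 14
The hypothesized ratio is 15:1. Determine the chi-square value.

8.894

The 15:1 ratio has 16 parts, so with N = 476 the expected counts are:
  triangular-seedpod: 476 × 15/16 = 446.25
  ovoid-seedpod: 476 × 1/16 = 29.75
χ² = Σ (O − E)² / E
  triangular-seedpod: (462 − 446.25)² / 446.25 = 0.5559
  ovoid-seedpod: (14 − 29.75)² / 29.75 = 8.3382
χ² = 0.5559 + 8.3382 = 8.8941 ≈ 8.894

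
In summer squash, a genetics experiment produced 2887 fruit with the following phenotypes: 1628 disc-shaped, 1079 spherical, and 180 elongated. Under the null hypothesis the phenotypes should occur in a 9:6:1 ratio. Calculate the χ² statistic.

0.023

Total ratio parts = 16. Expected numbers out of 2887:
  disc-shaped: 2887 × 9/16 = 1623.9375
  spherical: 2887 × 6/16 = 1082.625
  elongated: 2887 × 1/16 = 180.4375
χ² = Σ (O − E)² / E
  disc-shaped: (1628 − 1623.9375)² / 1623.9375 = 0.0102
  spherical: (1079 − 1082.625)² / 1082.625 = 0.0121
  elongated: (180 − 180.4375)² / 180.4375 = 0.0011
χ² = 0.0102 + 0.0121 + 0.0011 = 0.0234 ≈ 0.023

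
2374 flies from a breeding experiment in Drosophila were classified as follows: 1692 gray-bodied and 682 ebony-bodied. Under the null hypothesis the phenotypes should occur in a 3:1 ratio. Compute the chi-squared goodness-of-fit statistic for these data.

17.596

The 3:1 ratio has 4 parts, so with N = 2374 the expected counts are:
  gray-bodied: 2374 × 3/4 = 1780.5
  ebony-bodied: 2374 × 1/4 = 593.5
χ² = Σ (O − E)² / E
  gray-bodied: (1692 − 1780.5)² / 1780.5 = 4.3989
  ebony-bodied: (682 − 593.5)² / 593.5 = 13.1967
χ² = 4.3989 + 13.1967 = 17.5956 ≈ 17.596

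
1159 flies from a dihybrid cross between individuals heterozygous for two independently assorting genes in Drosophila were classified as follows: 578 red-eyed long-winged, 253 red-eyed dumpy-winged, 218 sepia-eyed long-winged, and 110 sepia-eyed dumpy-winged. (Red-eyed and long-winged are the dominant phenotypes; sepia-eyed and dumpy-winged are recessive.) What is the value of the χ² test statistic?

A dihybrid F₂ with independent assortment and complete dominance at both loci gives a 9:3:3:1 phenotypic ratio.
Total ratio parts = 16. Expected numbers out of 1159:
  red-eyed long-winged: 1159 × 9/16 = 651.9375
  red-eyed dumpy-winged: 1159 × 3/16 = 217.3125
  sepia-eyed long-winged: 1159 × 3/16 = 217.3125
  sepia-eyed dumpy-winged: 1159 × 1/16 = 72.4375
χ² = Σ (O − E)² / E
  red-eyed long-winged: (578 − 651.9375)² / 651.9375 = 8.3854
  red-eyed dumpy-winged: (253 − 217.3125)² / 217.3125 = 5.8607
  sepia-eyed long-winged: (218 − 217.3125)² / 217.3125 = 0.0022
  sepia-eyed dumpy-winged: (110 − 72.4375)² / 72.4375 = 19.4781
χ² = 8.3854 + 5.8607 + 0.0022 + 19.4781 = 33.7264 ≈ 33.726

33.726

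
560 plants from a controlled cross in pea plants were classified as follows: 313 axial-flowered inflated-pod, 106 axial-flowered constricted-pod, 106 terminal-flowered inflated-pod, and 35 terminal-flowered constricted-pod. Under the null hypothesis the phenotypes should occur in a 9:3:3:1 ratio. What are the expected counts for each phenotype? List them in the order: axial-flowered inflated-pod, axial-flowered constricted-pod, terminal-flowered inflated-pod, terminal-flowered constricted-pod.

Expected counts for N = 560 under a 9:3:3:1 ratio (total parts = 16):
  axial-flowered inflated-pod: 560 × 9/16 = 315
  axial-flowered constricted-pod: 560 × 3/16 = 105
  terminal-flowered inflated-pod: 560 × 3/16 = 105
  terminal-flowered constricted-pod: 560 × 1/16 = 35

315, 105, 105, 35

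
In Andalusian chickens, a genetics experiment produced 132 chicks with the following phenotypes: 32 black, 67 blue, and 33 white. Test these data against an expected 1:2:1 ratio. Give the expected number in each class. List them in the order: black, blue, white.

33, 66, 33

The 1:2:1 ratio has 4 parts, so with N = 132 the expected counts are:
  black: 132 × 1/4 = 33
  blue: 132 × 2/4 = 66
  white: 132 × 1/4 = 33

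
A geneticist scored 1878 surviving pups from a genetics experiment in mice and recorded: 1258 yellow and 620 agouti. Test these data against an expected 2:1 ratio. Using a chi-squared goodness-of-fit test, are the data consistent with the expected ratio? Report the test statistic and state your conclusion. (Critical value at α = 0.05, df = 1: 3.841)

0.086; consistent

Total ratio parts = 3. Expected numbers out of 1878:
  yellow: 1878 × 2/3 = 1252
  agouti: 1878 × 1/3 = 626
χ² = Σ (O − E)² / E
  yellow: (1258 − 1252)² / 1252 = 0.0288
  agouti: (620 − 626)² / 626 = 0.0575
χ² = 0.0288 + 0.0575 = 0.0863 ≈ 0.086
Degrees of freedom = 2 − 1 = 1; critical value at α = 0.05 is 3.841.
Since 0.086 < 3.841, we fail to reject the null hypothesis — the data are consistent with the 2:1 ratio.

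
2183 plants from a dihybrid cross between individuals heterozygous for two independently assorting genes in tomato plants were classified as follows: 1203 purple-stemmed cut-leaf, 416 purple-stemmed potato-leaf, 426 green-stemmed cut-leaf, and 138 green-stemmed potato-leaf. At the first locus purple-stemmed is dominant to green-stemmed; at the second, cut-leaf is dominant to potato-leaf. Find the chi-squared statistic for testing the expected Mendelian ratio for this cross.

A dihybrid F₂ with independent assortment and complete dominance at both loci gives a 9:3:3:1 phenotypic ratio.
Under the 9:3:3:1 hypothesis (Σ ratio = 16, N = 2183):
  purple-stemmed cut-leaf: 2183 × 9/16 = 1227.9375
  purple-stemmed potato-leaf: 2183 × 3/16 = 409.3125
  green-stemmed cut-leaf: 2183 × 3/16 = 409.3125
  green-stemmed potato-leaf: 2183 × 1/16 = 136.4375
χ² = Σ (O − E)² / E
  purple-stemmed cut-leaf: (1203 − 1227.9375)² / 1227.9375 = 0.5064
  purple-stemmed potato-leaf: (416 − 409.3125)² / 409.3125 = 0.1093
  green-stemmed cut-leaf: (426 − 409.3125)² / 409.3125 = 0.6803
  green-stemmed potato-leaf: (138 − 136.4375)² / 136.4375 = 0.0179
χ² = 0.5064 + 0.1093 + 0.6803 + 0.0179 = 1.3139 ≈ 1.314

1.314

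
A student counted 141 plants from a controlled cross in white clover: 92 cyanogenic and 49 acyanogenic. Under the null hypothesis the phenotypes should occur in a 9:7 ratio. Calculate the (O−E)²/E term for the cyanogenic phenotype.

2.030

Total ratio parts = 16. Expected numbers out of 141:
  cyanogenic: 141 × 9/16 = 79.3125
  acyanogenic: 141 × 7/16 = 61.6875
Contribution of cyanogenic: (92 − 79.3125)² / 79.3125 = 2.0296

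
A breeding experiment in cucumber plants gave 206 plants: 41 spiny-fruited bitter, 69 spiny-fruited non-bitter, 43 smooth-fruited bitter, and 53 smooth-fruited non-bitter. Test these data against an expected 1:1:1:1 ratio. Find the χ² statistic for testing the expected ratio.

Expected counts for N = 206 under a 1:1:1:1 ratio (total parts = 4):
  spiny-fruited bitter: 206 × 1/4 = 51.5
  spiny-fruited non-bitter: 206 × 1/4 = 51.5
  smooth-fruited bitter: 206 × 1/4 = 51.5
  smooth-fruited non-bitter: 206 × 1/4 = 51.5
χ² = Σ (O − E)² / E
  spiny-fruited bitter: (41 − 51.5)² / 51.5 = 2.1408
  spiny-fruited non-bitter: (69 − 51.5)² / 51.5 = 5.9466
  smooth-fruited bitter: (43 − 51.5)² / 51.5 = 1.4029
  smooth-fruited non-bitter: (53 − 51.5)² / 51.5 = 0.0437
χ² = 2.1408 + 5.9466 + 1.4029 + 0.0437 = 9.534

9.534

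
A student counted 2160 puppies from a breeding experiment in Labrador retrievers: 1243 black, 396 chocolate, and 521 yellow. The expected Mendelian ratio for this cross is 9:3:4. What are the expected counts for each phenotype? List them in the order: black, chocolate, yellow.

1215, 405, 540

Total ratio parts = 16. Expected numbers out of 2160:
  black: 2160 × 9/16 = 1215
  chocolate: 2160 × 3/16 = 405
  yellow: 2160 × 4/16 = 540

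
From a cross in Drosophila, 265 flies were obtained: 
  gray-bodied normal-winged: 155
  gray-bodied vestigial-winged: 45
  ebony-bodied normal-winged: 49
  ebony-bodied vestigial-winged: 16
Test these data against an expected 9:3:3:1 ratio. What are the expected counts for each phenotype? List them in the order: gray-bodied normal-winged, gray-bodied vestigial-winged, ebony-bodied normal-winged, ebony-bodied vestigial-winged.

149.0625, 49.6875, 49.6875, 16.5625

Expected counts for N = 265 under a 9:3:3:1 ratio (total parts = 16):
  gray-bodied normal-winged: 265 × 9/16 = 149.0625
  gray-bodied vestigial-winged: 265 × 3/16 = 49.6875
  ebony-bodied normal-winged: 265 × 3/16 = 49.6875
  ebony-bodied vestigial-winged: 265 × 1/16 = 16.5625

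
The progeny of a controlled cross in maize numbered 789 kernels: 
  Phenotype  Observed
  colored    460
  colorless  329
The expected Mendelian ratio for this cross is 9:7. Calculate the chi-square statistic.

1.350

The 9:7 ratio has 16 parts, so with N = 789 the expected counts are:
  colored: 789 × 9/16 = 443.8125
  colorless: 789 × 7/16 = 345.1875
χ² = Σ (O − E)² / E
  colored: (460 − 443.8125)² / 443.8125 = 0.5904
  colorless: (329 − 345.1875)² / 345.1875 = 0.7591
χ² = 0.5904 + 0.7591 = 1.3495 ≈ 1.350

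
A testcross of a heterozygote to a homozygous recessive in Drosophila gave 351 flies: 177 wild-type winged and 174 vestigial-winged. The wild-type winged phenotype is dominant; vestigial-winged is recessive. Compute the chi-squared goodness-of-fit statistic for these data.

A testcross of a heterozygote (Aa × aa) gives a 1:1 phenotypic ratio.
Under the 1:1 hypothesis (Σ ratio = 2, N = 351):
  wild-type winged: 351 × 1/2 = 175.5
  vestigial-winged: 351 × 1/2 = 175.5
χ² = Σ (O − E)² / E
  wild-type winged: (177 − 175.5)² / 175.5 = 0.0128
  vestigial-winged: (174 − 175.5)² / 175.5 = 0.0128
χ² = 0.0128 + 0.0128 = 0.0256 ≈ 0.026

0.026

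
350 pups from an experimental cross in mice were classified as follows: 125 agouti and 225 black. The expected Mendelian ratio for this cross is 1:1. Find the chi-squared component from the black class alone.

14.286

Expected counts for N = 350 under a 1:1 ratio (total parts = 2):
  agouti: 350 × 1/2 = 175
  black: 350 × 1/2 = 175
Contribution of black: (225 − 175)² / 175 = 14.2857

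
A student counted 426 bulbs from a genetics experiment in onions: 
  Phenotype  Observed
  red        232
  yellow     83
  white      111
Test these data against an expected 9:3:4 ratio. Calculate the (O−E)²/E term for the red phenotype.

Under the 9:3:4 hypothesis (Σ ratio = 16, N = 426):
  red: 426 × 9/16 = 239.625
  yellow: 426 × 3/16 = 79.875
  white: 426 × 4/16 = 106.5
Contribution of red: (232 − 239.625)² / 239.625 = 0.2426

0.243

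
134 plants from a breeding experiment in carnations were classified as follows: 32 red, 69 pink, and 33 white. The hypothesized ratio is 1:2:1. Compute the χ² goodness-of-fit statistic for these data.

The 1:2:1 ratio has 4 parts, so with N = 134 the expected counts are:
  red: 134 × 1/4 = 33.5
  pink: 134 × 2/4 = 67
  white: 134 × 1/4 = 33.5
χ² = Σ (O − E)² / E
  red: (32 − 33.5)² / 33.5 = 0.0672
  pink: (69 − 67)² / 67 = 0.0597
  white: (33 − 33.5)² / 33.5 = 0.0075
χ² = 0.0672 + 0.0597 + 0.0075 = 0.1344 ≈ 0.134

0.134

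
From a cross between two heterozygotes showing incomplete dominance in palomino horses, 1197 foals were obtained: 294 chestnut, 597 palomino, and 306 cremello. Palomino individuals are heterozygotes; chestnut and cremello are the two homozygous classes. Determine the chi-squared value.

0.248

With incomplete dominance, a heterozygote × heterozygote cross gives a 1:2:1 phenotypic ratio.
The 1:2:1 ratio has 4 parts, so with N = 1197 the expected counts are:
  chestnut: 1197 × 1/4 = 299.25
  palomino: 1197 × 2/4 = 598.5
  cremello: 1197 × 1/4 = 299.25
χ² = Σ (O − E)² / E
  chestnut: (294 − 299.25)² / 299.25 = 0.0921
  palomino: (597 − 598.5)² / 598.5 = 0.0038
  cremello: (306 − 299.25)² / 299.25 = 0.1523
χ² = 0.0921 + 0.0038 + 0.1523 = 0.2482 ≈ 0.248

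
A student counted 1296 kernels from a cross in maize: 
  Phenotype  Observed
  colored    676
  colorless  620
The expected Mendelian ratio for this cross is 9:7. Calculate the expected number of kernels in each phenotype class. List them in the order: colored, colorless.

The 9:7 ratio has 16 parts, so with N = 1296 the expected counts are:
  colored: 1296 × 9/16 = 729
  colorless: 1296 × 7/16 = 567

729, 567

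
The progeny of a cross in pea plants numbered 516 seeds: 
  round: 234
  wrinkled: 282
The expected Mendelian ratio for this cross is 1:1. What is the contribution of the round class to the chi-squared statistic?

2.233

The 1:1 ratio has 2 parts, so with N = 516 the expected counts are:
  round: 516 × 1/2 = 258
  wrinkled: 516 × 1/2 = 258
Contribution of round: (234 − 258)² / 258 = 2.2326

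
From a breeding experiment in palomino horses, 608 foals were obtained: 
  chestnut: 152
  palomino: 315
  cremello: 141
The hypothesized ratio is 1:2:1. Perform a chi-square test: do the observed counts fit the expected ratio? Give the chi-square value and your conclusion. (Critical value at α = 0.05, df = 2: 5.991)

Under the 1:2:1 hypothesis (Σ ratio = 4, N = 608):
  chestnut: 608 × 1/4 = 152
  palomino: 608 × 2/4 = 304
  cremello: 608 × 1/4 = 152
χ² = Σ (O − E)² / E
  chestnut: (152 − 152)² / 152 = 0.0000
  palomino: (315 − 304)² / 304 = 0.3980
  cremello: (141 − 152)² / 152 = 0.7961
χ² = 0.0000 + 0.3980 + 0.7961 = 1.1941 ≈ 1.194
Degrees of freedom = 3 − 1 = 2; critical value at α = 0.05 is 5.991.
Since 1.194 < 5.991, we fail to reject the null hypothesis — the data are consistent with the 1:2:1 ratio.

1.194; consistent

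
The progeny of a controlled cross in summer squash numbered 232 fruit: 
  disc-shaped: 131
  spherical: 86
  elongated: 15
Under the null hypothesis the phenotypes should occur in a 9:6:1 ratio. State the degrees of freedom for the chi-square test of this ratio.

2

A goodness-of-fit test with 3 phenotype classes has df = 3 − 1 = 2.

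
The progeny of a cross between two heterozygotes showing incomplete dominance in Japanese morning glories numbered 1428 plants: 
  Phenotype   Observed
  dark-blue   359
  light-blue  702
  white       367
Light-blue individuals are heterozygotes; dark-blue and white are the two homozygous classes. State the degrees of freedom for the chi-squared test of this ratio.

With incomplete dominance, a heterozygote × heterozygote cross gives a 1:2:1 phenotypic ratio.
A goodness-of-fit test with 3 phenotype classes has df = 3 − 1 = 2.

2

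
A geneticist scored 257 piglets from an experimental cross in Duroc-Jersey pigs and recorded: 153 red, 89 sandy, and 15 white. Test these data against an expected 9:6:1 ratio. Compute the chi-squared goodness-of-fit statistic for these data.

1.127

Expected counts for N = 257 under a 9:6:1 ratio (total parts = 16):
  red: 257 × 9/16 = 144.5625
  sandy: 257 × 6/16 = 96.375
  white: 257 × 1/16 = 16.0625
χ² = Σ (O − E)² / E
  red: (153 − 144.5625)² / 144.5625 = 0.4925
  sandy: (89 − 96.375)² / 96.375 = 0.5644
  white: (15 − 16.0625)² / 16.0625 = 0.0703
χ² = 0.4925 + 0.5644 + 0.0703 = 1.1272 ≈ 1.127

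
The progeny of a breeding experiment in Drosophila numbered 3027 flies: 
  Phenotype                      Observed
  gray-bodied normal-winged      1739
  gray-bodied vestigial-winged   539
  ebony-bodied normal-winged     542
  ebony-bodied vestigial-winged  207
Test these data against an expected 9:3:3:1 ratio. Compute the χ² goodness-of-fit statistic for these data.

Expected counts for N = 3027 under a 9:3:3:1 ratio (total parts = 16):
  gray-bodied normal-winged: 3027 × 9/16 = 1702.6875
  gray-bodied vestigial-winged: 3027 × 3/16 = 567.5625
  ebony-bodied normal-winged: 3027 × 3/16 = 567.5625
  ebony-bodied vestigial-winged: 3027 × 1/16 = 189.1875
χ² = Σ (O − E)² / E
  gray-bodied normal-winged: (1739 − 1702.6875)² / 1702.6875 = 0.7744
  gray-bodied vestigial-winged: (539 − 567.5625)² / 567.5625 = 1.4374
  ebony-bodied normal-winged: (542 − 567.5625)² / 567.5625 = 1.1513
  ebony-bodied vestigial-winged: (207 − 189.1875)² / 189.1875 = 1.6771
χ² = 0.7744 + 1.4374 + 1.1513 + 1.6771 = 5.0402 ≈ 5.040

5.040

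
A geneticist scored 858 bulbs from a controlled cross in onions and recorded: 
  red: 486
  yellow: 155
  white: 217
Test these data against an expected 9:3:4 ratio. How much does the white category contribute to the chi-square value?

Total ratio parts = 16. Expected numbers out of 858:
  red: 858 × 9/16 = 482.625
  yellow: 858 × 3/16 = 160.875
  white: 858 × 4/16 = 214.5
Contribution of white: (217 − 214.5)² / 214.5 = 0.0291

0.029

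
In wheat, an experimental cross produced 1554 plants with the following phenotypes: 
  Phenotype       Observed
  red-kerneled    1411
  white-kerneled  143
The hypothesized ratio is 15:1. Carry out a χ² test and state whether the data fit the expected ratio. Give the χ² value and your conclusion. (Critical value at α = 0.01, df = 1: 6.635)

23.113; not consistent

Expected counts for N = 1554 under a 15:1 ratio (total parts = 16):
  red-kerneled: 1554 × 15/16 = 1456.875
  white-kerneled: 1554 × 1/16 = 97.125
χ² = Σ (O − E)² / E
  red-kerneled: (1411 − 1456.875)² / 1456.875 = 1.4445
  white-kerneled: (143 − 97.125)² / 97.125 = 21.6681
χ² = 1.4445 + 21.6681 = 23.1126 ≈ 23.113
Degrees of freedom = 2 − 1 = 1; critical value at α = 0.01 is 6.635.
Since 23.113 > 6.635, we reject the null hypothesis — the data do not fit the 15:1 ratio.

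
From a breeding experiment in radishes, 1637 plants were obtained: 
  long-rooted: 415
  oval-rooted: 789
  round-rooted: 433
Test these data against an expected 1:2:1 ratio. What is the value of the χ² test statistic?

2.522

The 1:2:1 ratio has 4 parts, so with N = 1637 the expected counts are:
  long-rooted: 1637 × 1/4 = 409.25
  oval-rooted: 1637 × 2/4 = 818.5
  round-rooted: 1637 × 1/4 = 409.25
χ² = Σ (O − E)² / E
  long-rooted: (415 − 409.25)² / 409.25 = 0.0808
  oval-rooted: (789 − 818.5)² / 818.5 = 1.0632
  round-rooted: (433 − 409.25)² / 409.25 = 1.3783
χ² = 0.0808 + 1.0632 + 1.3783 = 2.5223 ≈ 2.522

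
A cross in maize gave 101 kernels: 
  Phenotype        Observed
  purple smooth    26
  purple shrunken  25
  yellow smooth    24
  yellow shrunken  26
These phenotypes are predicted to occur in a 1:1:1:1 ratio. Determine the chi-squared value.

Under the 1:1:1:1 hypothesis (Σ ratio = 4, N = 101):
  purple smooth: 101 × 1/4 = 25.25
  purple shrunken: 101 × 1/4 = 25.25
  yellow smooth: 101 × 1/4 = 25.25
  yellow shrunken: 101 × 1/4 = 25.25
χ² = Σ (O − E)² / E
  purple smooth: (26 − 25.25)² / 25.25 = 0.0223
  purple shrunken: (25 − 25.25)² / 25.25 = 0.0025
  yellow smooth: (24 − 25.25)² / 25.25 = 0.0619
  yellow shrunken: (26 − 25.25)² / 25.25 = 0.0223
χ² = 0.0223 + 0.0025 + 0.0619 + 0.0223 = 0.109

0.109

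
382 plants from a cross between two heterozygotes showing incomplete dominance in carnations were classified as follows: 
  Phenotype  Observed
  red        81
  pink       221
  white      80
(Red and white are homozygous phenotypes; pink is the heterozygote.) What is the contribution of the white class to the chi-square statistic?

2.516

With incomplete dominance, a heterozygote × heterozygote cross gives a 1:2:1 phenotypic ratio.
Expected counts for N = 382 under a 1:2:1 ratio (total parts = 4):
  red: 382 × 1/4 = 95.5
  pink: 382 × 2/4 = 191
  white: 382 × 1/4 = 95.5
Contribution of white: (80 − 95.5)² / 95.5 = 2.5157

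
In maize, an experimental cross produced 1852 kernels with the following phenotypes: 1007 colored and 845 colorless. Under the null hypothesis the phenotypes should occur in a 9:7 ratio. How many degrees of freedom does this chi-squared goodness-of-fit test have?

1

A goodness-of-fit test with 2 phenotype classes has df = 2 − 1 = 1.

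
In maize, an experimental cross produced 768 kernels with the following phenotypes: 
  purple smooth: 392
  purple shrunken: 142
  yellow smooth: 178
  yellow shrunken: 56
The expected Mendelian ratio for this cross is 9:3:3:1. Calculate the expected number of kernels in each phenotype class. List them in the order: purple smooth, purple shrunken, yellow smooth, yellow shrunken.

The 9:3:3:1 ratio has 16 parts, so with N = 768 the expected counts are:
  purple smooth: 768 × 9/16 = 432
  purple shrunken: 768 × 3/16 = 144
  yellow smooth: 768 × 3/16 = 144
  yellow shrunken: 768 × 1/16 = 48

432, 144, 144, 48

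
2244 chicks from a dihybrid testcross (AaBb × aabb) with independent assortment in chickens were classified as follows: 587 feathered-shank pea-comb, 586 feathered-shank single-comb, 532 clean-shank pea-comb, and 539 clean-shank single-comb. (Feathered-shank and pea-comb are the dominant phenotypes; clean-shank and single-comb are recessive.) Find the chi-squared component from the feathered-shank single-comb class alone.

A dihybrid testcross with independent assortment gives a 1:1:1:1 ratio.
Under the 1:1:1:1 hypothesis (Σ ratio = 4, N = 2244):
  feathered-shank pea-comb: 2244 × 1/4 = 561
  feathered-shank single-comb: 2244 × 1/4 = 561
  clean-shank pea-comb: 2244 × 1/4 = 561
  clean-shank single-comb: 2244 × 1/4 = 561
Contribution of feathered-shank single-comb: (586 − 561)² / 561 = 1.1141

1.114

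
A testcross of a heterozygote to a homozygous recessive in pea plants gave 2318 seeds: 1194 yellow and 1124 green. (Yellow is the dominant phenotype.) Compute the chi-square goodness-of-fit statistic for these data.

2.114

A testcross of a heterozygote (Aa × aa) gives a 1:1 phenotypic ratio.
Total ratio parts = 2. Expected numbers out of 2318:
  yellow: 2318 × 1/2 = 1159
  green: 2318 × 1/2 = 1159
χ² = Σ (O − E)² / E
  yellow: (1194 − 1159)² / 1159 = 1.0569
  green: (1124 − 1159)² / 1159 = 1.0569
χ² = 1.0569 + 1.0569 = 2.1138 ≈ 2.114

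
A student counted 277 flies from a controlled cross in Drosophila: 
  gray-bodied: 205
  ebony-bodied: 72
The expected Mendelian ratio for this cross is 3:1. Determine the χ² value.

Expected counts for N = 277 under a 3:1 ratio (total parts = 4):
  gray-bodied: 277 × 3/4 = 207.75
  ebony-bodied: 277 × 1/4 = 69.25
χ² = Σ (O − E)² / E
  gray-bodied: (205 − 207.75)² / 207.75 = 0.0364
  ebony-bodied: (72 − 69.25)² / 69.25 = 0.1092
χ² = 0.0364 + 0.1092 = 0.1456 ≈ 0.146

0.146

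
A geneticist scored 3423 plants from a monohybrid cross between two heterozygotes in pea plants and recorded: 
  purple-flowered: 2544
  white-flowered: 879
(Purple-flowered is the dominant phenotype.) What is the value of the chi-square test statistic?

0.842

For a monohybrid cross between heterozygotes with complete dominance, the expected phenotypic ratio is 3:1.
Under the 3:1 hypothesis (Σ ratio = 4, N = 3423):
  purple-flowered: 3423 × 3/4 = 2567.25
  white-flowered: 3423 × 1/4 = 855.75
χ² = Σ (O − E)² / E
  purple-flowered: (2544 − 2567.25)² / 2567.25 = 0.2106
  white-flowered: (879 − 855.75)² / 855.75 = 0.6317
χ² = 0.2106 + 0.6317 = 0.8423 ≈ 0.842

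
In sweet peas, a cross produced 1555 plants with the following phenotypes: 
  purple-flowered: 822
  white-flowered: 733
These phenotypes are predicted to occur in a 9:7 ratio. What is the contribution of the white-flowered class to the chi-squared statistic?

4.080

Total ratio parts = 16. Expected numbers out of 1555:
  purple-flowered: 1555 × 9/16 = 874.6875
  white-flowered: 1555 × 7/16 = 680.3125
Contribution of white-flowered: (733 − 680.3125)² / 680.3125 = 4.0804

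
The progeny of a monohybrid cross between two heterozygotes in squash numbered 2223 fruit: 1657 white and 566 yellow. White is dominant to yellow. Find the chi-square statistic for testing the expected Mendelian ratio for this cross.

0.252

For a monohybrid cross between heterozygotes with complete dominance, the expected phenotypic ratio is 3:1.
Under the 3:1 hypothesis (Σ ratio = 4, N = 2223):
  white: 2223 × 3/4 = 1667.25
  yellow: 2223 × 1/4 = 555.75
χ² = Σ (O − E)² / E
  white: (1657 − 1667.25)² / 1667.25 = 0.0630
  yellow: (566 − 555.75)² / 555.75 = 0.1890
χ² = 0.0630 + 0.1890 = 0.252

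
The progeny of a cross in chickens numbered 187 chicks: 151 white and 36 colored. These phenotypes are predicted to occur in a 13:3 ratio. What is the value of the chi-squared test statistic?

0.031

Under the 13:3 hypothesis (Σ ratio = 16, N = 187):
  white: 187 × 13/16 = 151.9375
  colored: 187 × 3/16 = 35.0625
χ² = Σ (O − E)² / E
  white: (151 − 151.9375)² / 151.9375 = 0.0058
  colored: (36 − 35.0625)² / 35.0625 = 0.0251
χ² = 0.0058 + 0.0251 = 0.0309 ≈ 0.031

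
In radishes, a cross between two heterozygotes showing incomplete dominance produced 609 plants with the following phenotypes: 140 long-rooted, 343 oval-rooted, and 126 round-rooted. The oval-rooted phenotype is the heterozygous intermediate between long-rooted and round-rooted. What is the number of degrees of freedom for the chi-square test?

With incomplete dominance, a heterozygote × heterozygote cross gives a 1:2:1 phenotypic ratio.
A goodness-of-fit test with 3 phenotype classes has df = 3 − 1 = 2.

2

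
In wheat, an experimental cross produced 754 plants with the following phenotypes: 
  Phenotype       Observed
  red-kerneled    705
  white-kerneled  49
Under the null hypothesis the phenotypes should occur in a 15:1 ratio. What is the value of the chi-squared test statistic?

0.080

The 15:1 ratio has 16 parts, so with N = 754 the expected counts are:
  red-kerneled: 754 × 15/16 = 706.875
  white-kerneled: 754 × 1/16 = 47.125
χ² = Σ (O − E)² / E
  red-kerneled: (705 − 706.875)² / 706.875 = 0.0050
  white-kerneled: (49 − 47.125)² / 47.125 = 0.0746
χ² = 0.0050 + 0.0746 = 0.0796 ≈ 0.080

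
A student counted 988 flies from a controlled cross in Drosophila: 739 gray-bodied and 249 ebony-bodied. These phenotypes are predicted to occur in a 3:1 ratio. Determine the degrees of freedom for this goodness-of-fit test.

A goodness-of-fit test with 2 phenotype classes has df = 2 − 1 = 1.

1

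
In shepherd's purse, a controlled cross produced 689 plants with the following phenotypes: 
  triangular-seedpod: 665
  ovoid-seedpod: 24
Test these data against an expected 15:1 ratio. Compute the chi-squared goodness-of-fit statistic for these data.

9.001

Expected counts for N = 689 under a 15:1 ratio (total parts = 16):
  triangular-seedpod: 689 × 15/16 = 645.9375
  ovoid-seedpod: 689 × 1/16 = 43.0625
χ² = Σ (O − E)² / E
  triangular-seedpod: (665 − 645.9375)² / 645.9375 = 0.5626
  ovoid-seedpod: (24 − 43.0625)² / 43.0625 = 8.4384
χ² = 0.5626 + 8.4384 = 9.001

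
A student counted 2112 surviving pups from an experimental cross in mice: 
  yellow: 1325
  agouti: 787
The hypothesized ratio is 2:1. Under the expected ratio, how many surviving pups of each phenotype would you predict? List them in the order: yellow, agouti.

Expected counts for N = 2112 under a 2:1 ratio (total parts = 3):
  yellow: 2112 × 2/3 = 1408
  agouti: 2112 × 1/3 = 704

1408, 704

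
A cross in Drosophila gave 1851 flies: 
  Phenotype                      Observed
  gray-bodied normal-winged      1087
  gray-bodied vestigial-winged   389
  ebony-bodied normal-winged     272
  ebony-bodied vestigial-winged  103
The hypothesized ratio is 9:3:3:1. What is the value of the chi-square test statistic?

Under the 9:3:3:1 hypothesis (Σ ratio = 16, N = 1851):
  gray-bodied normal-winged: 1851 × 9/16 = 1041.1875
  gray-bodied vestigial-winged: 1851 × 3/16 = 347.0625
  ebony-bodied normal-winged: 1851 × 3/16 = 347.0625
  ebony-bodied vestigial-winged: 1851 × 1/16 = 115.6875
χ² = Σ (O − E)² / E
  gray-bodied normal-winged: (1087 − 1041.1875)² / 1041.1875 = 2.0158
  gray-bodied vestigial-winged: (389 − 347.0625)² / 347.0625 = 5.0675
  ebony-bodied normal-winged: (272 − 347.0625)² / 347.0625 = 16.2345
  ebony-bodied vestigial-winged: (103 − 115.6875)² / 115.6875 = 1.3914
χ² = 2.0158 + 5.0675 + 16.2345 + 1.3914 = 24.7092 ≈ 24.709

24.709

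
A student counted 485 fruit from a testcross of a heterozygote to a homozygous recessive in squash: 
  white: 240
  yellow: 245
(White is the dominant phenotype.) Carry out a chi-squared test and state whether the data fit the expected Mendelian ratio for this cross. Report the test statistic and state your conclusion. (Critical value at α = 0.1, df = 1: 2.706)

0.052; consistent

A testcross of a heterozygote (Aa × aa) gives a 1:1 phenotypic ratio.
Expected counts for N = 485 under a 1:1 ratio (total parts = 2):
  white: 485 × 1/2 = 242.5
  yellow: 485 × 1/2 = 242.5
χ² = Σ (O − E)² / E
  white: (240 − 242.5)² / 242.5 = 0.0258
  yellow: (245 − 242.5)² / 242.5 = 0.0258
χ² = 0.0258 + 0.0258 = 0.0516 ≈ 0.052
Degrees of freedom = 2 − 1 = 1; critical value at α = 0.1 is 2.706.
Since 0.052 < 2.706, we fail to reject the null hypothesis — the data are consistent with the 1:1 ratio.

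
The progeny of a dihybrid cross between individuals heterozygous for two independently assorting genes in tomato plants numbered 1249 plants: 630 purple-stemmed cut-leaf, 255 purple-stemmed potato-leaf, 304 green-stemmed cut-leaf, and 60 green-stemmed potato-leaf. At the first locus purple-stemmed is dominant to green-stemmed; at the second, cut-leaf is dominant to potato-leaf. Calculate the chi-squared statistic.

A dihybrid F₂ with independent assortment and complete dominance at both loci gives a 9:3:3:1 phenotypic ratio.
Total ratio parts = 16. Expected numbers out of 1249:
  purple-stemmed cut-leaf: 1249 × 9/16 = 702.5625
  purple-stemmed potato-leaf: 1249 × 3/16 = 234.1875
  green-stemmed cut-leaf: 1249 × 3/16 = 234.1875
  green-stemmed potato-leaf: 1249 × 1/16 = 78.0625
χ² = Σ (O − E)² / E
  purple-stemmed cut-leaf: (630 − 702.5625)² / 702.5625 = 7.4944
  purple-stemmed potato-leaf: (255 − 234.1875)² / 234.1875 = 1.8496
  green-stemmed cut-leaf: (304 − 234.1875)² / 234.1875 = 20.8115
  green-stemmed potato-leaf: (60 − 78.0625)² / 78.0625 = 4.1794
χ² = 7.4944 + 1.8496 + 20.8115 + 4.1794 = 34.3349 ≈ 34.335

34.335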